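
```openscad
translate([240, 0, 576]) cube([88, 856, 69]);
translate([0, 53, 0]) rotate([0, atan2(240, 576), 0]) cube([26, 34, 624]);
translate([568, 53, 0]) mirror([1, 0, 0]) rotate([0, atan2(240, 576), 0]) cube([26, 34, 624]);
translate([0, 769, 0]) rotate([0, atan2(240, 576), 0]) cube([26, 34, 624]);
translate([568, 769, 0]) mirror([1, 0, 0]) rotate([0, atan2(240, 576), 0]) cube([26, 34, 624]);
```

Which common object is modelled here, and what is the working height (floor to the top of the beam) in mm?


A sawhorse. The overall height is 645 mm.

A beam across two mirrored pairs of raked legs — a sawhorse. The beam's underside is at z = 576 (matching the legs' vertical rise in atan2(240, 576)) and the beam is 69 mm tall, so its top is at 576 + 69 = 645 mm. The raked legs top out at the beam's underside, so that is the highest point.


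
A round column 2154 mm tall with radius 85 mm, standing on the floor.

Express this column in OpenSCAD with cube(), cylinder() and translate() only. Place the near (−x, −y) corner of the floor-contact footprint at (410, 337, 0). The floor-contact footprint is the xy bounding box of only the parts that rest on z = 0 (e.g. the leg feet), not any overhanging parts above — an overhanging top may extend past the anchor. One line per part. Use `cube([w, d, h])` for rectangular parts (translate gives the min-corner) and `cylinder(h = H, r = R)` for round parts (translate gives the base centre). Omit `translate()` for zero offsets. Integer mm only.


translate([495, 422, 0]) cylinder(h = 2154, r = 85);


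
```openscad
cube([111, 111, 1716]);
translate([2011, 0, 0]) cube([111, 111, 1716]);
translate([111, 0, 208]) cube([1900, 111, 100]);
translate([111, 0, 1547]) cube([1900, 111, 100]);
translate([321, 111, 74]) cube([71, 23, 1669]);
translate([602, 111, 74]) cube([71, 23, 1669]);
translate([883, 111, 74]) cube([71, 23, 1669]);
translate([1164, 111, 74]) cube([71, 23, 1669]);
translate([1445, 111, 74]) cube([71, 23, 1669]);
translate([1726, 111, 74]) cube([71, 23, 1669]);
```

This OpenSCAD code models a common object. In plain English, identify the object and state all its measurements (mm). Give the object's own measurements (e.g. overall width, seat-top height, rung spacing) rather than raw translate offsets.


A fence section. Two 111×111 mm posts, 1716 mm tall, stand on the floor with a clear span of 1900 mm between their inner faces. Two horizontal rails of 111×100 mm section span the gap between the posts with their undersides at z = 208 mm and z = 1547 mm, flush with the posts' −y face. 6 pickets, each 71 mm wide, 23 mm thick and 1669 mm tall, are fixed to the +y face of the rails with their bottoms at z = 74 mm, spaced across the span with a 210 mm gap after the −x post and between neighbouring pickets, with 214 mm left before the +x post.


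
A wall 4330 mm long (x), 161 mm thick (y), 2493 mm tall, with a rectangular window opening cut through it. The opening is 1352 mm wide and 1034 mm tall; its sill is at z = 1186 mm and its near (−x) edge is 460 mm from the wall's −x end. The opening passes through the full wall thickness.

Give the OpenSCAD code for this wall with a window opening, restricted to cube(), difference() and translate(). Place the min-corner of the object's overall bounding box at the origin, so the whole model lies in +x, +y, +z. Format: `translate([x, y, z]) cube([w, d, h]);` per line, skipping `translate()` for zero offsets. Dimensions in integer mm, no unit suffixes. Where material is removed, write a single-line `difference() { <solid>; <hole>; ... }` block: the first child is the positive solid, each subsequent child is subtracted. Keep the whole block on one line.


difference() { cube([4330, 161, 2493]); translate([460, 0, 1186]) cube([1352, 161, 1034]); }


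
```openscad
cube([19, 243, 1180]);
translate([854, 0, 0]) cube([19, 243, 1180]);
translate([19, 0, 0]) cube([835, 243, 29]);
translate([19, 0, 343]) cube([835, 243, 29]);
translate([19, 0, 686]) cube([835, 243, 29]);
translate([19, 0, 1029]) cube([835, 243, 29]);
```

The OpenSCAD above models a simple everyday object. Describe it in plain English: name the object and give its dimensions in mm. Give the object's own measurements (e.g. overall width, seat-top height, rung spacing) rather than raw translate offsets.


An open bookshelf. Two side panels, each 19 mm thick, 243 mm deep and 1180 mm tall, stand 873 mm apart (outside-to-outside). Between them sit 4 shelves, each 29 mm thick and 243 mm deep, spanning the full gap between the sides. The bottom shelf rests on the floor (its underside at z = 0) and the clear gap between one shelf's top and the next shelf's underside is 314 mm.


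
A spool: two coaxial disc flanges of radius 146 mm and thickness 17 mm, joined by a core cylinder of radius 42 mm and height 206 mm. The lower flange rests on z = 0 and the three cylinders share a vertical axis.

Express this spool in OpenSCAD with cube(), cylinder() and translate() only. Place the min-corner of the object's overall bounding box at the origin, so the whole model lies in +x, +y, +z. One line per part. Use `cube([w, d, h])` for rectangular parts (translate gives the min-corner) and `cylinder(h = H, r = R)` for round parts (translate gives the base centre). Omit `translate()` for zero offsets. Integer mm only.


translate([146, 146, 0]) cylinder(h = 17, r = 146);
translate([146, 146, 17]) cylinder(h = 206, r = 42);
translate([146, 146, 223]) cylinder(h = 17, r = 146);


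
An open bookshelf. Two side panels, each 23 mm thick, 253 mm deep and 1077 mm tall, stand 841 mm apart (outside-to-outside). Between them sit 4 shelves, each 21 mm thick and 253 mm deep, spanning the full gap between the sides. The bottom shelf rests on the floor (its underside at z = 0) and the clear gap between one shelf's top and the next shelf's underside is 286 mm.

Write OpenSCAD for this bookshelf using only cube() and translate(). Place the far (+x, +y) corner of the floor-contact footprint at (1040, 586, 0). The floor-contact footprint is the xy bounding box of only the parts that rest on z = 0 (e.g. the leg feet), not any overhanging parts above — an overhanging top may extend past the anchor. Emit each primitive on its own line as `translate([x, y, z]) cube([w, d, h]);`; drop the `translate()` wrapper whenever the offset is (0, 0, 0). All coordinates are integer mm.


translate([199, 333, 0]) cube([23, 253, 1077]);
translate([1017, 333, 0]) cube([23, 253, 1077]);
translate([222, 333, 0]) cube([795, 253, 21]);
translate([222, 333, 307]) cube([795, 253, 21]);
translate([222, 333, 614]) cube([795, 253, 21]);
translate([222, 333, 921]) cube([795, 253, 21]);


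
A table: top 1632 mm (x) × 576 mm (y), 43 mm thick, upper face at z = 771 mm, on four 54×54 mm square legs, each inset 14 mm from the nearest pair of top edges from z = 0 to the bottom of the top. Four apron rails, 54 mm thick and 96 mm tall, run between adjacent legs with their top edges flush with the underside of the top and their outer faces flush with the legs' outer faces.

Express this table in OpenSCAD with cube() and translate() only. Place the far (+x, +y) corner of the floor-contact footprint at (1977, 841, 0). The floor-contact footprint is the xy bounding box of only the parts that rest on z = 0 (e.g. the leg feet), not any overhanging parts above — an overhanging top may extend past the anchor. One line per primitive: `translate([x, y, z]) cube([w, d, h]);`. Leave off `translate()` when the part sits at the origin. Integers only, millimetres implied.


translate([359, 279, 728]) cube([1632, 576, 43]);
translate([373, 293, 0]) cube([54, 54, 728]);
translate([1923, 293, 0]) cube([54, 54, 728]);
translate([373, 787, 0]) cube([54, 54, 728]);
translate([1923, 787, 0]) cube([54, 54, 728]);
translate([427, 293, 632]) cube([1496, 54, 96]);
translate([427, 787, 632]) cube([1496, 54, 96]);
translate([373, 347, 632]) cube([54, 440, 96]);
translate([1923, 347, 632]) cube([54, 440, 96]);


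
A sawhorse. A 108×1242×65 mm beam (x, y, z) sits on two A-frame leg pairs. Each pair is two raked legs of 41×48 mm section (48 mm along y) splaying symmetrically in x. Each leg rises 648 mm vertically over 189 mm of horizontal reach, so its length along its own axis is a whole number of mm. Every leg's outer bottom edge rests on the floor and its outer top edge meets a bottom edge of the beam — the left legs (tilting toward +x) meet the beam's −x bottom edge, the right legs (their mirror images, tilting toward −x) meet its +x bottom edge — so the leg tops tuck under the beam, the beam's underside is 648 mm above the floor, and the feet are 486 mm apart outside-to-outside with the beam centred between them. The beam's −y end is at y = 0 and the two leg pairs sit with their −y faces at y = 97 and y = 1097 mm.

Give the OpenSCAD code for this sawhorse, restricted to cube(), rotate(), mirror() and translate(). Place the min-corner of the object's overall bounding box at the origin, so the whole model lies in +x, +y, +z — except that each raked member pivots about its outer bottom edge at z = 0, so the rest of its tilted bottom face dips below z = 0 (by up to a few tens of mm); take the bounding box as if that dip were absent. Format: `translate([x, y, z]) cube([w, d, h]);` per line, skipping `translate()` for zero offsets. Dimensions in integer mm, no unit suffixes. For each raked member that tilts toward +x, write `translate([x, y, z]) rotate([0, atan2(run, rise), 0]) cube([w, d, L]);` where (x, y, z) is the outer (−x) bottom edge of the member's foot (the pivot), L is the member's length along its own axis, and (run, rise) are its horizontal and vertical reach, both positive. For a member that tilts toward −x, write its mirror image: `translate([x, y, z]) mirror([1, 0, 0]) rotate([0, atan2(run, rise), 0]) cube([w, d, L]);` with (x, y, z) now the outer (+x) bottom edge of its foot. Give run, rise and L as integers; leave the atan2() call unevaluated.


// leg length = √(189² + 648²) = 675
// right-leg outer foot x = 2·189 + 108 = 486
// beam min-corner = (189, 0, 648)
translate([189, 0, 648]) cube([108, 1242, 65]);
translate([0, 97, 0]) rotate([0, atan2(189, 648), 0]) cube([41, 48, 675]);
translate([486, 97, 0]) mirror([1, 0, 0]) rotate([0, atan2(189, 648), 0]) cube([41, 48, 675]);
translate([0, 1097, 0]) rotate([0, atan2(189, 648), 0]) cube([41, 48, 675]);
translate([486, 1097, 0]) mirror([1, 0, 0]) rotate([0, atan2(189, 648), 0]) cube([41, 48, 675]);


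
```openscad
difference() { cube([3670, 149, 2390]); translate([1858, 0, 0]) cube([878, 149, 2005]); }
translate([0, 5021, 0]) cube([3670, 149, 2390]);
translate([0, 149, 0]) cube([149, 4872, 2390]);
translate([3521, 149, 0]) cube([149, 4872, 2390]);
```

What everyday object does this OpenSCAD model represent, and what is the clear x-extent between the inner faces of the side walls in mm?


A single room. The interior width is 3372 mm.

Four walls enclosing a rectangle with a door in the front wall — a room. Outside width 3670 minus two 149 mm walls gives 3372 mm.


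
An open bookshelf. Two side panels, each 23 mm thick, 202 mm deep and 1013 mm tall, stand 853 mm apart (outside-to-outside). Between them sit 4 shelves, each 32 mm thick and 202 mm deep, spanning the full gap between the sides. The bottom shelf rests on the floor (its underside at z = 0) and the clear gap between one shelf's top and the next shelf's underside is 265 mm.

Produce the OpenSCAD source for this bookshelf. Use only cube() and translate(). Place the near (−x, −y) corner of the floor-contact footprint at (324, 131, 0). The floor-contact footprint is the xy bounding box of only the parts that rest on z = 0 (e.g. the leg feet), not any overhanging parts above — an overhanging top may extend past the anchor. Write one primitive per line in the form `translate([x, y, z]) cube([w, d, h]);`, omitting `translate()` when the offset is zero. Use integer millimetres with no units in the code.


translate([324, 131, 0]) cube([23, 202, 1013]);
translate([1154, 131, 0]) cube([23, 202, 1013]);
translate([347, 131, 0]) cube([807, 202, 32]);
translate([347, 131, 297]) cube([807, 202, 32]);
translate([347, 131, 594]) cube([807, 202, 32]);
translate([347, 131, 891]) cube([807, 202, 32]);


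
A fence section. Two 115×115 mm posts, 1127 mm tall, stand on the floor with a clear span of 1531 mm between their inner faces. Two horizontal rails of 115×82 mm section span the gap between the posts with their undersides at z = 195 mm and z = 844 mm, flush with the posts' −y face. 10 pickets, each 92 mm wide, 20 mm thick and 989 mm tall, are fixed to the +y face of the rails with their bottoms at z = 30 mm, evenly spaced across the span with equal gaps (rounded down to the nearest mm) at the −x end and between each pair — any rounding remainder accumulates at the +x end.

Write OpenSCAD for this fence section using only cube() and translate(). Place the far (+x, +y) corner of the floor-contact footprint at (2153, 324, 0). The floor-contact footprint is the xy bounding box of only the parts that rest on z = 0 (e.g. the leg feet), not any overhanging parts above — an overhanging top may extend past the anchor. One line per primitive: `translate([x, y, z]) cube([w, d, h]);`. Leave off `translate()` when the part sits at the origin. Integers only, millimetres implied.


translate([392, 209, 0]) cube([115, 115, 1127]);
translate([2038, 209, 0]) cube([115, 115, 1127]);
translate([507, 209, 195]) cube([1531, 115, 82]);
translate([507, 209, 844]) cube([1531, 115, 82]);
translate([562, 324, 30]) cube([92, 20, 989]);
translate([709, 324, 30]) cube([92, 20, 989]);
translate([856, 324, 30]) cube([92, 20, 989]);
translate([1003, 324, 30]) cube([92, 20, 989]);
translate([1150, 324, 30]) cube([92, 20, 989]);
translate([1297, 324, 30]) cube([92, 20, 989]);
translate([1444, 324, 30]) cube([92, 20, 989]);
translate([1591, 324, 30]) cube([92, 20, 989]);
translate([1738, 324, 30]) cube([92, 20, 989]);
translate([1885, 324, 30]) cube([92, 20, 989]);


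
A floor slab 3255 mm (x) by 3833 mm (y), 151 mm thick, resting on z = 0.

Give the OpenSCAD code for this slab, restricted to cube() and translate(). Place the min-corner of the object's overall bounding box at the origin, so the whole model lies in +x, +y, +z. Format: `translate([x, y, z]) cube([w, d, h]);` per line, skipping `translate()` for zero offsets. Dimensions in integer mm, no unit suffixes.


cube([3255, 3833, 151]);


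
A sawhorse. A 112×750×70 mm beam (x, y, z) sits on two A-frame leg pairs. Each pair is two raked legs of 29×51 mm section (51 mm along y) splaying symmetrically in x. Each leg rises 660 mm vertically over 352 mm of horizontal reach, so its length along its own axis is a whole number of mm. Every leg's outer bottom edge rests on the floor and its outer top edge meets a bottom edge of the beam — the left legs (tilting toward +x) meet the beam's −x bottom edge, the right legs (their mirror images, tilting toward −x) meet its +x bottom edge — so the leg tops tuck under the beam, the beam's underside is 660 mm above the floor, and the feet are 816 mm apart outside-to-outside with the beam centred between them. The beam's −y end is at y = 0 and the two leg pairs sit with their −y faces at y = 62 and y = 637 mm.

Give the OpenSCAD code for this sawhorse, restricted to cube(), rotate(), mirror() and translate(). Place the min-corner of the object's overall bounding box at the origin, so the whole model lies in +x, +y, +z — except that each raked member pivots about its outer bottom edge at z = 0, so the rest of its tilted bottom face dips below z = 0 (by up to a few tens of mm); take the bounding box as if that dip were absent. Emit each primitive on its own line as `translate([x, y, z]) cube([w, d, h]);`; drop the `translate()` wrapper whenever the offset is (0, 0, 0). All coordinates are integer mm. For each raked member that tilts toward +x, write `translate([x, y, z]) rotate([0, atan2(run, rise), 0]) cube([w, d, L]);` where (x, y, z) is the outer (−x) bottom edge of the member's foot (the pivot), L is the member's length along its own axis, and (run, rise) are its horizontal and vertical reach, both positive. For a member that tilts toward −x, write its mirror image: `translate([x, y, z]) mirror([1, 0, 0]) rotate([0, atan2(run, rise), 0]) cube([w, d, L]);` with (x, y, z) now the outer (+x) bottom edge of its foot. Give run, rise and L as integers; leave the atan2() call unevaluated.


translate([352, 0, 660]) cube([112, 750, 70]);
translate([0, 62, 0]) rotate([0, atan2(352, 660), 0]) cube([29, 51, 748]);
translate([816, 62, 0]) mirror([1, 0, 0]) rotate([0, atan2(352, 660), 0]) cube([29, 51, 748]);
translate([0, 637, 0]) rotate([0, atan2(352, 660), 0]) cube([29, 51, 748]);
translate([816, 637, 0]) mirror([1, 0, 0]) rotate([0, atan2(352, 660), 0]) cube([29, 51, 748]);


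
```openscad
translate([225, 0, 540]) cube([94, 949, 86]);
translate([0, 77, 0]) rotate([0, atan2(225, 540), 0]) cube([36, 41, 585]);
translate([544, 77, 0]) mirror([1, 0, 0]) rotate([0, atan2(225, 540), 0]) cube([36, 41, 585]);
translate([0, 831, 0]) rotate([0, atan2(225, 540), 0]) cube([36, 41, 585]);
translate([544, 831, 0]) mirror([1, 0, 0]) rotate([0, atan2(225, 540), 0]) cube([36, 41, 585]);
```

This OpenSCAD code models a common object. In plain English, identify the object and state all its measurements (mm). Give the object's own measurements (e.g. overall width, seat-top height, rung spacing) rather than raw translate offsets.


A sawhorse. A 94×949×86 mm beam (x, y, z) sits on two A-frame leg pairs. Each pair is two raked legs of 36×41 mm section (41 mm along y) splaying symmetrically in x. Each leg rises 540 mm vertically over 225 mm of horizontal reach and is 585 mm long along its own axis. Every leg's outer bottom edge rests on the floor and its outer top edge meets a bottom edge of the beam — the left legs (tilting toward +x) meet the beam's −x bottom edge, the right legs (their mirror images, tilting toward −x) meet its +x bottom edge — so the leg tops tuck under the beam, the beam's underside is 540 mm above the floor, and the feet are 544 mm apart outside-to-outside with the beam centred between them. The two leg pairs are set in 77 mm from either end of the beam.


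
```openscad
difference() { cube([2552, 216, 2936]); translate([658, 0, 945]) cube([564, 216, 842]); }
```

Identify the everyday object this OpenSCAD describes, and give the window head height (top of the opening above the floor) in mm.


A wall with a window opening. The window head height is 1787 mm.

A wall with a rectangular opening subtracted — a window. Sill at z = 945, opening 842 mm tall, so the head is at 945 + 842 = 1787 mm.


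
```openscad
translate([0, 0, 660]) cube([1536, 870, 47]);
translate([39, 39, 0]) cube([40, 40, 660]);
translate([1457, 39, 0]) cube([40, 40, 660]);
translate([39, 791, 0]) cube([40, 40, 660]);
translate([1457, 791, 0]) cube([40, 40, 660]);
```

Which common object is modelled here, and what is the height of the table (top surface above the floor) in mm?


A table. The table height is 707 mm.

A 1536×870×47 slab sits at z = 660 on four 40 mm square posts — a table. The top surface is at 660 + 47 = 707 mm.


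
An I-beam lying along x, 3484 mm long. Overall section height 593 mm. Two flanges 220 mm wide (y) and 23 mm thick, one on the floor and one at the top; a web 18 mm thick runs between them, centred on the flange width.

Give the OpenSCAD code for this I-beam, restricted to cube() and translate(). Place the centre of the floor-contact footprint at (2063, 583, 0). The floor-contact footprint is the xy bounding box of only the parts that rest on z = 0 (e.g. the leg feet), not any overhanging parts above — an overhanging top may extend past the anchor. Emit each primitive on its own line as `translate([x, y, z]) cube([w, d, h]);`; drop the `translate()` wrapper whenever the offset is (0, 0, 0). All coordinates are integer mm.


translate([321, 473, 0]) cube([3484, 220, 23]);
translate([321, 574, 23]) cube([3484, 18, 547]);
translate([321, 473, 570]) cube([3484, 220, 23]);


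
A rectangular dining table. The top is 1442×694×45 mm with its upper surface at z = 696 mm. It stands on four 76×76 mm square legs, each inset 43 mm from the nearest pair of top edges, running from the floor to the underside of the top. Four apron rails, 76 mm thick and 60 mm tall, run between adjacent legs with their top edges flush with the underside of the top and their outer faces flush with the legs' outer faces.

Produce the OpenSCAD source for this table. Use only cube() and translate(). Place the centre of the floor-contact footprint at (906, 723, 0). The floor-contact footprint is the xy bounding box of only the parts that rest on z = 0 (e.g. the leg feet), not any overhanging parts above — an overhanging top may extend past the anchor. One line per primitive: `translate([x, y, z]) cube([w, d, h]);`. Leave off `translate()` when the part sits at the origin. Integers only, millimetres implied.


// leg_h = 696 - 45 = 651
// apron z = 651 - 60 = 591
translate([185, 376, 651]) cube([1442, 694, 45]);
translate([228, 419, 0]) cube([76, 76, 651]);
translate([1508, 419, 0]) cube([76, 76, 651]);
translate([228, 951, 0]) cube([76, 76, 651]);
translate([1508, 951, 0]) cube([76, 76, 651]);
translate([304, 419, 591]) cube([1204, 76, 60]);
translate([304, 951, 591]) cube([1204, 76, 60]);
translate([228, 495, 591]) cube([76, 456, 60]);
translate([1508, 495, 591]) cube([76, 456, 60]);


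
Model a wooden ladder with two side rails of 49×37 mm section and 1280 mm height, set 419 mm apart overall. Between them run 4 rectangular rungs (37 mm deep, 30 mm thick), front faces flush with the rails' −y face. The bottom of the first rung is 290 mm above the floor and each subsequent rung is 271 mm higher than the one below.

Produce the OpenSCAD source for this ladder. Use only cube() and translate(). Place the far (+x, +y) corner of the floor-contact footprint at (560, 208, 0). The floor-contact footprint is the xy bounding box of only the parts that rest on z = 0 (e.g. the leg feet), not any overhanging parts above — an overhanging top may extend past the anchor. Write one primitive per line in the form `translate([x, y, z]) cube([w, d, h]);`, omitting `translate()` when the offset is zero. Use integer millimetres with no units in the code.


// rung span = 419 - 2*49 = 321
// rung[k] z = 290 + k*271
translate([141, 171, 0]) cube([49, 37, 1280]);
translate([511, 171, 0]) cube([49, 37, 1280]);
translate([190, 171, 290]) cube([321, 37, 30]);
translate([190, 171, 561]) cube([321, 37, 30]);
translate([190, 171, 832]) cube([321, 37, 30]);
translate([190, 171, 1103]) cube([321, 37, 30]);


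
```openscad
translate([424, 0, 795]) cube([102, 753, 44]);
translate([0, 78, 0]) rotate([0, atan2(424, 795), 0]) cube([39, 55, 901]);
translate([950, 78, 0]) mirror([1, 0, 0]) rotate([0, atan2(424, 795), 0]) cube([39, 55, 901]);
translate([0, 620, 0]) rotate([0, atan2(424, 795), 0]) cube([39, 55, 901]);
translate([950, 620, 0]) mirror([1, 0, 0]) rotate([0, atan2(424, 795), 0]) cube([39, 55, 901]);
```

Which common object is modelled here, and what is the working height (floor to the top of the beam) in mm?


A sawhorse. The overall height is 839 mm.

A beam across two mirrored pairs of raked legs — a sawhorse. The beam's underside is at z = 795 (matching the legs' vertical rise in atan2(424, 795)) and the beam is 44 mm tall, so its top is at 795 + 44 = 839 mm. The raked legs top out at the beam's underside, so that is the highest point.


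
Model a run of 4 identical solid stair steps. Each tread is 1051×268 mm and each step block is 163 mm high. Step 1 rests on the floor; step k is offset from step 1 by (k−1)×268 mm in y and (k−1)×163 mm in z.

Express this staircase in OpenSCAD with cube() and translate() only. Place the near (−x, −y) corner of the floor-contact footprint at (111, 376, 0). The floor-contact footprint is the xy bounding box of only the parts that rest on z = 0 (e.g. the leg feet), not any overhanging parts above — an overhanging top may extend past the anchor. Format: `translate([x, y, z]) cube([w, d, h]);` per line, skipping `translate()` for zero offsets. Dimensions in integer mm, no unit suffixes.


translate([111, 376, 0]) cube([1051, 268, 163]);
translate([111, 644, 163]) cube([1051, 268, 163]);
translate([111, 912, 326]) cube([1051, 268, 163]);
translate([111, 1180, 489]) cube([1051, 268, 163]);


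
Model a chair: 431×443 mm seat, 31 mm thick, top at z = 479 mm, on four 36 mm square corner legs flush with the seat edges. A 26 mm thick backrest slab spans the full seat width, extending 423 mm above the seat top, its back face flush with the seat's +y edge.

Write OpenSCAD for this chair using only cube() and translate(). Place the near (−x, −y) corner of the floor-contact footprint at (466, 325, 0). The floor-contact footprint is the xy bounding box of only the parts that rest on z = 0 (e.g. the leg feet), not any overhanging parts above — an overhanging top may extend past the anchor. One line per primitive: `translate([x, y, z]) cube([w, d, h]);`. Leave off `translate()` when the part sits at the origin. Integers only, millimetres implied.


translate([466, 325, 448]) cube([431, 443, 31]);
translate([466, 325, 0]) cube([36, 36, 448]);
translate([861, 325, 0]) cube([36, 36, 448]);
translate([466, 732, 0]) cube([36, 36, 448]);
translate([861, 732, 0]) cube([36, 36, 448]);
translate([466, 742, 479]) cube([431, 26, 423]);


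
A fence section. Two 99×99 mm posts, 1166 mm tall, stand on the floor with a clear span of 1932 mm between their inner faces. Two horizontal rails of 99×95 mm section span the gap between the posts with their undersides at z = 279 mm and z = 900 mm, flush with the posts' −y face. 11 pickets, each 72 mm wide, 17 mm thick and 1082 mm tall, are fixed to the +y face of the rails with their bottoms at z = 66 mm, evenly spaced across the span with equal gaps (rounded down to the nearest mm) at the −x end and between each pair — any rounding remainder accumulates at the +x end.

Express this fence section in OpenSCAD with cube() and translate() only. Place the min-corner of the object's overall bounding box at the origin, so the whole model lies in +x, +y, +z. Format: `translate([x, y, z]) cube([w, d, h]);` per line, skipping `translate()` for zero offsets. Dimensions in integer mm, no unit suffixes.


cube([99, 99, 1166]);
translate([2031, 0, 0]) cube([99, 99, 1166]);
translate([99, 0, 279]) cube([1932, 99, 95]);
translate([99, 0, 900]) cube([1932, 99, 95]);
translate([194, 99, 66]) cube([72, 17, 1082]);
translate([361, 99, 66]) cube([72, 17, 1082]);
translate([528, 99, 66]) cube([72, 17, 1082]);
translate([695, 99, 66]) cube([72, 17, 1082]);
translate([862, 99, 66]) cube([72, 17, 1082]);
translate([1029, 99, 66]) cube([72, 17, 1082]);
translate([1196, 99, 66]) cube([72, 17, 1082]);
translate([1363, 99, 66]) cube([72, 17, 1082]);
translate([1530, 99, 66]) cube([72, 17, 1082]);
translate([1697, 99, 66]) cube([72, 17, 1082]);
translate([1864, 99, 66]) cube([72, 17, 1082]);


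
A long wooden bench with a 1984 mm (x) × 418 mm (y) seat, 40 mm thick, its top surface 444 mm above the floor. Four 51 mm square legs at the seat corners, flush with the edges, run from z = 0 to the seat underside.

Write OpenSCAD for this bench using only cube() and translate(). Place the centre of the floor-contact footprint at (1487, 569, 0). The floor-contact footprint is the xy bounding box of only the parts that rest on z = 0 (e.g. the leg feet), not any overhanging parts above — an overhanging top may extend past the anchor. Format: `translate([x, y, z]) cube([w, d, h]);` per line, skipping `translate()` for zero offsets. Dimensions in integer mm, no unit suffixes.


// leg_h = 444 − 40 = 404
translate([495, 360, 404]) cube([1984, 418, 40]);
translate([495, 360, 0]) cube([51, 51, 404]);
translate([495, 727, 0]) cube([51, 51, 404]);
translate([2428, 360, 0]) cube([51, 51, 404]);
translate([2428, 727, 0]) cube([51, 51, 404]);


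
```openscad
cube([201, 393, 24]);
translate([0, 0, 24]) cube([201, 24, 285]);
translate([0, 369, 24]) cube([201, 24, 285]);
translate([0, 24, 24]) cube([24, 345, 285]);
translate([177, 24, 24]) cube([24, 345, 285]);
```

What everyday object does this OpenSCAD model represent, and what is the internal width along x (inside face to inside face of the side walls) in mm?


An open box. The internal width is 153 mm.

A 201×393 base slab with four walls standing on it — an open box. The base is 201 mm wide and the walls are 24 mm thick, so the internal width is 201 − 2 × 24 = 153 mm.


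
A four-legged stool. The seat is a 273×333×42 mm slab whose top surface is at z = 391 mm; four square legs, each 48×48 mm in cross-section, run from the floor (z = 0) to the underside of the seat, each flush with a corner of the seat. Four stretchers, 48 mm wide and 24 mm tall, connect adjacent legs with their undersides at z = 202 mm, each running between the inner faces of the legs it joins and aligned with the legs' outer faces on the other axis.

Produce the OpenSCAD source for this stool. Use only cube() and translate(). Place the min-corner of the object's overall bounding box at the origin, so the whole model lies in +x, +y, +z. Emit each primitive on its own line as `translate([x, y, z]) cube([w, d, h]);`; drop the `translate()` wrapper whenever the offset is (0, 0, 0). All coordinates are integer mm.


// leg_h = 391 - 42 = 349
// stretcher span = 273 - 2*48 = 177
translate([0, 0, 349]) cube([273, 333, 42]);
cube([48, 48, 349]);
translate([225, 0, 0]) cube([48, 48, 349]);
translate([0, 285, 0]) cube([48, 48, 349]);
translate([225, 285, 0]) cube([48, 48, 349]);
translate([48, 0, 202]) cube([177, 48, 24]);
translate([48, 285, 202]) cube([177, 48, 24]);
translate([0, 48, 202]) cube([48, 237, 24]);
translate([225, 48, 202]) cube([48, 237, 24]);


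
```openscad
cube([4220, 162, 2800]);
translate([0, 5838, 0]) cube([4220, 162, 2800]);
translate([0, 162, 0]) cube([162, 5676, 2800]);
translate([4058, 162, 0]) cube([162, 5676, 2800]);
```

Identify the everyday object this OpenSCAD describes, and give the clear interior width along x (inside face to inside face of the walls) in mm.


A house (or room) frame. The interior width is 3896 mm.

Four 2800 mm walls enclosing a rectangle with no floor or roof — a room or house frame. Outside width is 4220 mm and wall thickness is 162 mm, so the interior width is 4220 − 2 × 162 = 3896 mm.


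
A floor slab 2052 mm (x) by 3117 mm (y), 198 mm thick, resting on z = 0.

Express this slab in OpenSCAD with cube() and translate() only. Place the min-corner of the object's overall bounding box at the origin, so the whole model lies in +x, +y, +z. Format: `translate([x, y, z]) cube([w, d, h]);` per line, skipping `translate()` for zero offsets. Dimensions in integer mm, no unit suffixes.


cube([2052, 3117, 198]);


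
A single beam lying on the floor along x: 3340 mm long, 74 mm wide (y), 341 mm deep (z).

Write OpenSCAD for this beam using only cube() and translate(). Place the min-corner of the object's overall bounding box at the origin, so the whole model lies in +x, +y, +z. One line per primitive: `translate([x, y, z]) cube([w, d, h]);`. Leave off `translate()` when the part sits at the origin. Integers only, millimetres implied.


cube([3340, 74, 341]);


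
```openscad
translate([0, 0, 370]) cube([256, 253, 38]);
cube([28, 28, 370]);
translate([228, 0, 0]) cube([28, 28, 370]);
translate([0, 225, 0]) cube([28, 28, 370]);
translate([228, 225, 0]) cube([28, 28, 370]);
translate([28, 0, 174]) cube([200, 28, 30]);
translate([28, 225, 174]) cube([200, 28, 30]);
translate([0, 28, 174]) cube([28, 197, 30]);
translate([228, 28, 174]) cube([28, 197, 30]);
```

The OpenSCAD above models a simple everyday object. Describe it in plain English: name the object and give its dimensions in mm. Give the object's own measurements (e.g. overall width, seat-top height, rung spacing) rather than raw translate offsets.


A simple wooden stool: a rectangular seat 256 mm (x) by 253 mm (y), 38 mm thick, top face at z = 408 mm, on four square legs, each 28×28 mm in cross-section. The legs rest on z = 0, each flush with a corner of the seat. Four stretchers, 28 mm wide and 30 mm tall, connect adjacent legs with their undersides at z = 174 mm, each running between the inner faces of the legs it joins and aligned with the legs' outer faces on the other axis.


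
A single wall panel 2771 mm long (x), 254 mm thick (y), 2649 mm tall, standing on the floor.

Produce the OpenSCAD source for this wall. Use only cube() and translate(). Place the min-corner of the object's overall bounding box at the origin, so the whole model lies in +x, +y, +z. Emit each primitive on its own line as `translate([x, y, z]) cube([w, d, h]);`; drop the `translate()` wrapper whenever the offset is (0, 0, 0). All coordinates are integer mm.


cube([2771, 254, 2649]);


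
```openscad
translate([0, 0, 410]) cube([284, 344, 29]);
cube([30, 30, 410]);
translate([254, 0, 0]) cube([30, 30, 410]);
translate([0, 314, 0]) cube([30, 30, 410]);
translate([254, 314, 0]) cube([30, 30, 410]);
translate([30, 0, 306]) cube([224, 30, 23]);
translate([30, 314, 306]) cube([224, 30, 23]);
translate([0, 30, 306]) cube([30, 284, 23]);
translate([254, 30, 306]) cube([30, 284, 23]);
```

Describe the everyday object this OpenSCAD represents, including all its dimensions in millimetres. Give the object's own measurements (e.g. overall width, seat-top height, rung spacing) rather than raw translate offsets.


A simple wooden stool: a rectangular seat 284 mm (x) by 344 mm (y), 29 mm thick, top face at z = 439 mm, on four square legs, each 30×30 mm in cross-section. The legs rest on z = 0, each flush with a corner of the seat. Four stretchers, 30 mm wide and 23 mm tall, connect adjacent legs with their undersides at z = 306 mm, each running between the inner faces of the legs it joins and aligned with the legs' outer faces on the other axis.


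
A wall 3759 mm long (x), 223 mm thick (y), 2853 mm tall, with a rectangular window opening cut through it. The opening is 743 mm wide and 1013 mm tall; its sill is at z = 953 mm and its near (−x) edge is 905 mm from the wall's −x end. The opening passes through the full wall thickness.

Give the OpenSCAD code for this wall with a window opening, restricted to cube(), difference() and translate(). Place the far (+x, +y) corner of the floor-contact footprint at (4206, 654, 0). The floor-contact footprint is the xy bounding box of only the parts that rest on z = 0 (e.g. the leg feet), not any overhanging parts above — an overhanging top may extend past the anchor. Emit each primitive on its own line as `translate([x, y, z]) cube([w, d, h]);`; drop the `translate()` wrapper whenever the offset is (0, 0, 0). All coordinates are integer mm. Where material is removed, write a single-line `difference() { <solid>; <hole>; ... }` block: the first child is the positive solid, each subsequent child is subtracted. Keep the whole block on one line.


difference() { translate([447, 431, 0]) cube([3759, 223, 2853]); translate([1352, 431, 953]) cube([743, 223, 1013]); }


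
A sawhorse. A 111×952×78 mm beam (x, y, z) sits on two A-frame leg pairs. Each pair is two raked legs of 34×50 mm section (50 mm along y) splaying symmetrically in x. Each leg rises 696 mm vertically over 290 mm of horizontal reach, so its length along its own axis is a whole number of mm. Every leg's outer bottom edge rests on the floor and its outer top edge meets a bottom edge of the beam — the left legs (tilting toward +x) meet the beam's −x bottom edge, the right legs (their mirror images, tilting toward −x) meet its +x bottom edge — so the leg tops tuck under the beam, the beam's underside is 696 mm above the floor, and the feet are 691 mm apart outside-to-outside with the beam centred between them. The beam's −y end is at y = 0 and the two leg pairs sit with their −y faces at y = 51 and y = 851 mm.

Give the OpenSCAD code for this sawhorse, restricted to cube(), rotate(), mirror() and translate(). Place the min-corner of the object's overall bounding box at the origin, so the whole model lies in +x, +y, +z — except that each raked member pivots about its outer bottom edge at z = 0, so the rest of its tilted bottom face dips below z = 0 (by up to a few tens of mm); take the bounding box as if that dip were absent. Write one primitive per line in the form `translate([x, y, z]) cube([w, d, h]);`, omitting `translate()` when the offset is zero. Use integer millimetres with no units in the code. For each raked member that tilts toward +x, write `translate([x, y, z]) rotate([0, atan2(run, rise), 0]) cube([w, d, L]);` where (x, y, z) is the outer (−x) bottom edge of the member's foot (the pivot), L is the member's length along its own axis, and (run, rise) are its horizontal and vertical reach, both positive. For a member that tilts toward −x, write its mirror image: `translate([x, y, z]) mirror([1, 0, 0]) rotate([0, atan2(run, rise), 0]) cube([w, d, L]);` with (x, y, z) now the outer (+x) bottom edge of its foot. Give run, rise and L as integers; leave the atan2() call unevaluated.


// leg length = √(290² + 696²) = 754
// right-leg outer foot x = 2·290 + 111 = 691
// beam min-corner = (290, 0, 696)
translate([290, 0, 696]) cube([111, 952, 78]);
translate([0, 51, 0]) rotate([0, atan2(290, 696), 0]) cube([34, 50, 754]);
translate([691, 51, 0]) mirror([1, 0, 0]) rotate([0, atan2(290, 696), 0]) cube([34, 50, 754]);
translate([0, 851, 0]) rotate([0, atan2(290, 696), 0]) cube([34, 50, 754]);
translate([691, 851, 0]) mirror([1, 0, 0]) rotate([0, atan2(290, 696), 0]) cube([34, 50, 754]);


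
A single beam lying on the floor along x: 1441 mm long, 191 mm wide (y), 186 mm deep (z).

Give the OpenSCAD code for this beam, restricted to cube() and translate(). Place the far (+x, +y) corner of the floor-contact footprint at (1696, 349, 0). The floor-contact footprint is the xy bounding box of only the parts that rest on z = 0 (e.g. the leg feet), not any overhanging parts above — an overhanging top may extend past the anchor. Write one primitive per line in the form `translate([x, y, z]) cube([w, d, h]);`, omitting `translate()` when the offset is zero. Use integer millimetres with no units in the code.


translate([255, 158, 0]) cube([1441, 191, 186]);


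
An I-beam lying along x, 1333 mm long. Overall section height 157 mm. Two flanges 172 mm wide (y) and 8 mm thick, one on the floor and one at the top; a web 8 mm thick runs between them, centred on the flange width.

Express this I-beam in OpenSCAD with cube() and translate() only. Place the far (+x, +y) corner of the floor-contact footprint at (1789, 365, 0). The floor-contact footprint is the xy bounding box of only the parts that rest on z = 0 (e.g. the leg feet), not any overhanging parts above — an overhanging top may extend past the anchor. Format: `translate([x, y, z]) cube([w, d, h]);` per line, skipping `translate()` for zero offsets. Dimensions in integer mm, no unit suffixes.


translate([456, 193, 0]) cube([1333, 172, 8]);
translate([456, 275, 8]) cube([1333, 8, 141]);
translate([456, 193, 149]) cube([1333, 172, 8]);


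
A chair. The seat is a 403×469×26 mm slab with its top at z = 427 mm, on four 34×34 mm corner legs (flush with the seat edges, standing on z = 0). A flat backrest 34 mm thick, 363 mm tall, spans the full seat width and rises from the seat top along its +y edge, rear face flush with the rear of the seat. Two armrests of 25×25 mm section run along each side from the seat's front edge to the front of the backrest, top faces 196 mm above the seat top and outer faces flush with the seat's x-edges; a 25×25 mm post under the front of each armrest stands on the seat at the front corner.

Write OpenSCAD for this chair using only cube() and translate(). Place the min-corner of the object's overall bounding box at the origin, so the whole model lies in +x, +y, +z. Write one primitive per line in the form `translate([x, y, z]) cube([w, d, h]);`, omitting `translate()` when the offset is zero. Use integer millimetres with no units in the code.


// leg_h = 427 - 26 = 401
// arm post h = 196 - 25 = 171
translate([0, 0, 401]) cube([403, 469, 26]);
cube([34, 34, 401]);
translate([369, 0, 0]) cube([34, 34, 401]);
translate([0, 435, 0]) cube([34, 34, 401]);
translate([369, 435, 0]) cube([34, 34, 401]);
translate([0, 435, 427]) cube([403, 34, 363]);
translate([0, 0, 598]) cube([25, 435, 25]);
translate([378, 0, 598]) cube([25, 435, 25]);
translate([0, 0, 427]) cube([25, 25, 171]);
translate([378, 0, 427]) cube([25, 25, 171]);
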